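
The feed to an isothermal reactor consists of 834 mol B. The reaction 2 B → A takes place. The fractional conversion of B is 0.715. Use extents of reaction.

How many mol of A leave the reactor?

B reacted = 0.715 × 834 = 596.3 mol; ν_B = −2, so ξ = 596.3/2 = 298.2 mol.
Outlet amounts (n = n₀ + ν ξ):
  B: 834 − 2(298.2) = 237.7
  A: 0 + 1(298.2) = 298.2

298 mol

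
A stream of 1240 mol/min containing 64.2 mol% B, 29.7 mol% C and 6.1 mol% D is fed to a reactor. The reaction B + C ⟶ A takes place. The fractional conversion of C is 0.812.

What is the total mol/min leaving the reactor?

C reacted = 0.812 × 368.3 = 299 mol/min; ν_C = −1, so ξ = 299/1 = 299 mol/min.
Outlet amounts (n = n₀ + ν ξ):
  B: 796.1 − 1(299) = 497
  C: 368.3 − 1(299) = 69.24
  A: 0 + 1(299) = 299
  D: 75.64 (inert)
Total out = 497 + 69.24 + 299 + 75.64 = 941 mol/min.

941 mol/min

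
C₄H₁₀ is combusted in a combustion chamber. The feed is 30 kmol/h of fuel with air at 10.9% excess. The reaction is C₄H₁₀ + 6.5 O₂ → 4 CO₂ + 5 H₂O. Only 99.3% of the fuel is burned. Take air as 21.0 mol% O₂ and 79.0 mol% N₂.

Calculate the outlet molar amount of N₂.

814 kmol/h

Stoichiometric O₂ = 6.5 × 30 = 195 kmol/h; O₂ fed = 195 × 1.109 = 216.3 kmol/h.
N₂ fed = 216.3 × 79/21 = 813.5 kmol/h.
Fuel reacted = 0.993 × 30 → ξ = 29.79 kmol/h.
Outlet (n = n₀ + ν ξ):
  C₄H₁₀: 30 − 1(29.79) = 0.21
  O₂: 216.3 − 6.5(29.79) = 22.62
  N₂: 813.5 (inert)
  CO₂: 0 + 4(29.79) = 119.2
  H₂O: 0 + 5(29.79) = 148.9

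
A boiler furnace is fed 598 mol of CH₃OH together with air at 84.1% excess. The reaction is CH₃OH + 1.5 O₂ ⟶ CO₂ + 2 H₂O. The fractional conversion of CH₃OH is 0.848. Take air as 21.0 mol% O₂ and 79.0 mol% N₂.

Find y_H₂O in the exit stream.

Stoichiometric O₂ = 1.5 × 598 = 897 mol; O₂ fed = 897 × 1.841 = 1651 mol.
N₂ fed = 1651 × 79/21 = 6212 mol.
Fuel reacted = 0.848 × 598 → ξ = 507.1 mol.
Outlet (n = n₀ + ν ξ):
  CH₃OH: 598 − 1(507.1) = 90.9
  O₂: 1651 − 1.5(507.1) = 890.7
  N₂: 6212 (inert)
  CO₂: 0 + 1(507.1) = 507.1
  H₂O: 0 + 2(507.1) = 1014
Total out = 8715 mol; y_H₂O = 1014 / 8715 = 0.1164.

0.116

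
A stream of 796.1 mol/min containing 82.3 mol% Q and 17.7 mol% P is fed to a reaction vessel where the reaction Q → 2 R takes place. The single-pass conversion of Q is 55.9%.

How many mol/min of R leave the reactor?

733 mol/min

Q reacted = 0.559 × 655.2 = 366.3 mol/min; ν_Q = −1, so ξ = 366.3/1 = 366.3 mol/min.
Outlet amounts (n = n₀ + ν ξ):
  Q: 655.2 − 1(366.3) = 288.9
  R: 0 + 2(366.3) = 732.5
  P: 140.9 (inert)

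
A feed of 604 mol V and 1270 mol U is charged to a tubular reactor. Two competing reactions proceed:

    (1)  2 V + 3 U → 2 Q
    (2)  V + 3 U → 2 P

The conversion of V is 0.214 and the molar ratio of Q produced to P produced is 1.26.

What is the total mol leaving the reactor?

Conversion of V: V consumed = 0.214 × 604 = 129.3 mol = 2ξ₁ + 1ξ₂.
Selectivity: 2ξ₁ / (2ξ₂) = 1.26 → ξ₁ = 1.26 ξ₂.
Substitute: (2·1.26 + 1) ξ₂ = 129.3 → ξ₂ = 36.72 mol, ξ₁ = 46.27 mol.
Outlet amounts (n = n₀ + Σ ν·ξ):
  V: 604 − 2(46.27) − 1(36.72) = 474.7
  U: 1270 − 3(46.27) − 3(36.72) = 1021
  Q: 0 + 2(46.27) = 92.54
  P: 0 + 2(36.72) = 73.44
Total out = 474.7 + 1021 + 92.54 + 73.44 = 1662 mol.

1660 mol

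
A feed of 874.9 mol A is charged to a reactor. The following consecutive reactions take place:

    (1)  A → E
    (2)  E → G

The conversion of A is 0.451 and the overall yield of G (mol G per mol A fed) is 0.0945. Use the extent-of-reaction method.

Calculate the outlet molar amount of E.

312 mol

Conversion of A: A consumed = 1ξ₁ = 0.451 × 874.9 → ξ₁ = 394.6 mol.
Yield of G: 1ξ₂ / 874.9 = 0.0945 → ξ₂ = 82.68 mol.
Outlet amounts (n = n₀ + Σ ν·ξ):
  A: 874.9 − 1(394.6) = 480.3
  E: 0 + 1(394.6) − 1(82.68) = 311.9
  G: 0 + 1(82.68) = 82.68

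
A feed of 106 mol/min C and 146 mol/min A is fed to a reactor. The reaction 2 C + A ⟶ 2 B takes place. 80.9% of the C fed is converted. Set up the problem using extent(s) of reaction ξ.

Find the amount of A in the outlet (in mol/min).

103 mol/min

C reacted = 0.809 × 106 = 85.75 mol/min; ν_C = −2, so ξ = 85.75/2 = 42.88 mol/min.
Outlet amounts (n = n₀ + ν ξ):
  C: 106 − 2(42.88) = 20.25
  A: 146 − 1(42.88) = 103.1
  B: 0 + 2(42.88) = 85.75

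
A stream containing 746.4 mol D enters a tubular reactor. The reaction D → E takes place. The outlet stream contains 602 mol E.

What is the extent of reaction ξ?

For E: n = n₀ + 1ξ → 602 = 0 + 1ξ, giving ξ = 602 mol.
Outlet amounts (n = n₀ + ν ξ):
  D: 746.4 − 1(602) = 144.4
  E: 0 + 1(602) = 602

ξ = 602 mol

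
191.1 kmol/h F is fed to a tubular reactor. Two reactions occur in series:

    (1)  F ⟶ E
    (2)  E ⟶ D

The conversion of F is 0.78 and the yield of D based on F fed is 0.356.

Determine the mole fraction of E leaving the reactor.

Conversion of F: F consumed = 1ξ₁ = 0.78 × 191.1 → ξ₁ = 149.1 kmol/h.
Yield of D: 1ξ₂ / 191.1 = 0.356 → ξ₂ = 68.03 kmol/h.
Outlet amounts (n = n₀ + Σ ν·ξ):
  F: 191.1 − 1(149.1) = 42.04
  E: 0 + 1(149.1) − 1(68.03) = 81.03
  D: 0 + 1(68.03) = 68.03
Total out = 191.1 kmol/h; y_E = 81.03 / 191.1 = 0.424.

0.424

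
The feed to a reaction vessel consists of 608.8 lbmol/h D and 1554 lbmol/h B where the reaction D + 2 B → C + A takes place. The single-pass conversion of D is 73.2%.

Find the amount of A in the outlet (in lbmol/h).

D reacted = 0.732 × 608.8 = 445.6 lbmol/h; ν_D = −1, so ξ = 445.6/1 = 445.6 lbmol/h.
Outlet amounts (n = n₀ + ν ξ):
  D: 608.8 − 1(445.6) = 163.2
  B: 1554 − 2(445.6) = 662.7
  C: 0 + 1(445.6) = 445.6
  A: 0 + 1(445.6) = 445.6

446 lbmol/h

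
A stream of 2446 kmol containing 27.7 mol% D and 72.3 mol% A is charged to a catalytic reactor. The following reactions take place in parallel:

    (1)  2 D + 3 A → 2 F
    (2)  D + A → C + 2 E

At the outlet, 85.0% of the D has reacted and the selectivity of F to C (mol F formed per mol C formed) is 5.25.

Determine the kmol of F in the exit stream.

484 kmol

Conversion of D: D consumed = 0.85 × 677.5 = 575.9 kmol = 2ξ₁ + 1ξ₂.
Selectivity: 2ξ₁ / (1ξ₂) = 5.25 → ξ₁ = 2.625 ξ₂.
Substitute: (2·2.625 + 1) ξ₂ = 575.9 → ξ₂ = 92.15 kmol, ξ₁ = 241.9 kmol.
Outlet amounts (n = n₀ + Σ ν·ξ):
  D: 677.5 − 2(241.9) − 1(92.15) = 101.6
  A: 1768 − 3(241.9) − 1(92.15) = 950.7
  F: 0 + 2(241.9) = 483.8
  C: 0 + 1(92.15) = 92.15
  E: 0 + 2(92.15) = 184.3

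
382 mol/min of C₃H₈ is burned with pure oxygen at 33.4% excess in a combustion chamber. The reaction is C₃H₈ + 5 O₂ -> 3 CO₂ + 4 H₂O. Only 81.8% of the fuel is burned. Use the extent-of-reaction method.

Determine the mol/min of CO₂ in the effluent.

937 mol/min

Stoichiometric O₂ = 5 × 382 = 1910 mol/min; O₂ fed = 1910 × 1.334 = 2548 mol/min.
Fuel reacted = 0.818 × 382 → ξ = 312.5 mol/min.
Outlet (n = n₀ + ν ξ):
  C₃H₈: 382 − 1(312.5) = 69.52
  O₂: 2548 − 5(312.5) = 985.6
  CO₂: 0 + 3(312.5) = 937.4
  H₂O: 0 + 4(312.5) = 1250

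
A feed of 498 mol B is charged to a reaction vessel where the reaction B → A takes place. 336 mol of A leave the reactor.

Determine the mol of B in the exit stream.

162 mol

For A: n = n₀ + 1ξ → 336 = 0 + 1ξ, giving ξ = 336 mol.
Outlet amounts (n = n₀ + ν ξ):
  B: 498 − 1(336) = 162
  A: 0 + 1(336) = 336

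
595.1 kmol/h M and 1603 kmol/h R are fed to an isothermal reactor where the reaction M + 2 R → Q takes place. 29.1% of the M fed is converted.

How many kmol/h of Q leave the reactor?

173 kmol/h

M reacted = 0.291 × 595.1 = 173.2 kmol/h; ν_M = −1, so ξ = 173.2/1 = 173.2 kmol/h.
Outlet amounts (n = n₀ + ν ξ):
  M: 595.1 − 1(173.2) = 421.9
  R: 1603 − 2(173.2) = 1257
  Q: 0 + 1(173.2) = 173.2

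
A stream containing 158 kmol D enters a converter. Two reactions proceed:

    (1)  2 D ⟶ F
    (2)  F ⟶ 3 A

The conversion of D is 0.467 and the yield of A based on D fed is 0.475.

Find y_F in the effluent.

0.0694

Conversion of D: D consumed = 2ξ₁ = 0.467 × 158 → ξ₁ = 36.89 kmol.
Yield of A: 3ξ₂ / 158 = 0.475 → ξ₂ = 25.02 kmol.
Outlet amounts (n = n₀ + Σ ν·ξ):
  D: 158 − 2(36.89) = 84.21
  F: 0 + 1(36.89) − 1(25.02) = 11.88
  A: 0 + 3(25.02) = 75.05
Total out = 171.1 kmol; y_F = 11.88 / 171.1 = 0.0694.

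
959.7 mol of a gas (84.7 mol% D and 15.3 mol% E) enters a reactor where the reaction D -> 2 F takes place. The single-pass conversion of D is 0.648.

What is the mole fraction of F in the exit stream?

0.709

D reacted = 0.648 × 812.9 = 526.7 mol; ν_D = −1, so ξ = 526.7/1 = 526.7 mol.
Outlet amounts (n = n₀ + ν ξ):
  D: 812.9 − 1(526.7) = 286.1
  F: 0 + 2(526.7) = 1053
  E: 146.8 (inert)
Total out = 1486 mol; y_F = 1053 / 1486 = 0.7087.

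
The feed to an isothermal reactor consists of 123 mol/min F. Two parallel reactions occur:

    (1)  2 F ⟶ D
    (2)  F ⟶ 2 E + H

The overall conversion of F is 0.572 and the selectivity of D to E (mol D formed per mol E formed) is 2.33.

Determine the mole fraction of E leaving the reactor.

0.13

Conversion of F: F consumed = 0.572 × 123 = 70.36 mol/min = 2ξ₁ + 1ξ₂.
Selectivity: 1ξ₁ / (2ξ₂) = 2.33 → ξ₁ = 4.66 ξ₂.
Substitute: (2·4.66 + 1) ξ₂ = 70.36 → ξ₂ = 6.817 mol/min, ξ₁ = 31.77 mol/min.
Outlet amounts (n = n₀ + Σ ν·ξ):
  F: 123 − 2(31.77) − 1(6.817) = 52.64
  D: 0 + 1(31.77) = 31.77
  E: 0 + 2(6.817) = 13.63
  H: 0 + 1(6.817) = 6.817
Total out = 104.9 mol/min; y_E = 13.63 / 104.9 = 0.13.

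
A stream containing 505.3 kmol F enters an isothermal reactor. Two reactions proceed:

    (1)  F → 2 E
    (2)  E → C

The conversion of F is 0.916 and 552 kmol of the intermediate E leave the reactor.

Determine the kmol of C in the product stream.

Conversion of F: F consumed = 1ξ₁ = 0.916 × 505.3 → ξ₁ = 462.9 kmol.
E balance: n_E = 0 + 2ξ₁ − 1ξ₂ = 552 → ξ₂ = (2·462.9 − 552)/1 = 373.7 kmol.
Outlet amounts (n = n₀ + Σ ν·ξ):
  F: 505.3 − 1(462.9) = 42.45
  E: 0 + 2(462.9) − 1(373.7) = 552
  C: 0 + 1(373.7) = 373.7

374 kmol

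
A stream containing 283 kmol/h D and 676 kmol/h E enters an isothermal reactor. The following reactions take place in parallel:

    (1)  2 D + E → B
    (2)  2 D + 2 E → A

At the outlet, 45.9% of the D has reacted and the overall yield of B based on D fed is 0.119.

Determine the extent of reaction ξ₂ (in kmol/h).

Yield of B: 1ξ₁ / 283 = 0.119 → ξ₁ = 33.68 kmol/h.
Conversion of D: 2ξ₁ + 2ξ₂ = 0.459 × 283 = 129.9 → ξ₂ = 31.27 kmol/h.
Outlet amounts (n = n₀ + Σ ν·ξ):
  D: 283 − 2(33.68) − 2(31.27) = 153.1
  E: 676 − 1(33.68) − 2(31.27) = 579.8
  B: 0 + 1(33.68) = 33.68
  A: 0 + 1(31.27) = 31.27

ξ₂ = 31.3 kmol/h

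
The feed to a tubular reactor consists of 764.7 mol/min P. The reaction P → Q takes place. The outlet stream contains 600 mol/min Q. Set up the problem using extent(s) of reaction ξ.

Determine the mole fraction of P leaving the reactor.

For Q: n = n₀ + 1ξ → 600 = 0 + 1ξ, giving ξ = 600 mol/min.
Outlet amounts (n = n₀ + ν ξ):
  P: 764.7 − 1(600) = 164.7
  Q: 0 + 1(600) = 600
Total out = 764.7 mol/min; y_P = 164.7 / 764.7 = 0.2154.

0.215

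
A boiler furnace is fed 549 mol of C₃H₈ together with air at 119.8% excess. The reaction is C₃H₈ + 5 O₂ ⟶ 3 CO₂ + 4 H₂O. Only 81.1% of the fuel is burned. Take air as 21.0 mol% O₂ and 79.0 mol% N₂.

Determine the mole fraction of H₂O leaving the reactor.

Stoichiometric O₂ = 5 × 549 = 2745 mol; O₂ fed = 2745 × 2.198 = 6034 mol.
N₂ fed = 6034 × 79/21 = 22700 mol.
Fuel reacted = 0.811 × 549 → ξ = 445.2 mol.
Outlet (n = n₀ + ν ξ):
  C₃H₈: 549 − 1(445.2) = 103.8
  O₂: 6034 − 5(445.2) = 3807
  N₂: 22700 (inert)
  CO₂: 0 + 3(445.2) = 1336
  H₂O: 0 + 4(445.2) = 1781
Total out = 29730 mol; y_H₂O = 1781 / 29730 = 0.05991.

0.0599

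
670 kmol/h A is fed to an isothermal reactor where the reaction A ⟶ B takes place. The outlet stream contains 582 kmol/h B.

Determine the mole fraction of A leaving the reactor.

0.131

For B: n = n₀ + 1ξ → 582 = 0 + 1ξ, giving ξ = 582 kmol/h.
Outlet amounts (n = n₀ + ν ξ):
  A: 670 − 1(582) = 88
  B: 0 + 1(582) = 582
Total out = 670 kmol/h; y_A = 88 / 670 = 0.1313.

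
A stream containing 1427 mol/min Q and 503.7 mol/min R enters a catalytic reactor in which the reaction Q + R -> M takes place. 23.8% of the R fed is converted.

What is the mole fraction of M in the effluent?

R reacted = 0.238 × 503.7 = 119.9 mol/min; ν_R = −1, so ξ = 119.9/1 = 119.9 mol/min.
Outlet amounts (n = n₀ + ν ξ):
  Q: 1427 − 1(119.9) = 1307
  R: 503.7 − 1(119.9) = 383.8
  M: 0 + 1(119.9) = 119.9
Total out = 1811 mol/min; y_M = 119.9 / 1811 = 0.0662.

0.0662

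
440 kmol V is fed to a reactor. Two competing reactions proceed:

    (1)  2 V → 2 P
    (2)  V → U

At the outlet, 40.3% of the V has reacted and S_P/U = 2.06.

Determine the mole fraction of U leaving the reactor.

0.132

Conversion of V: V consumed = 0.403 × 440 = 177.3 kmol = 2ξ₁ + 1ξ₂.
Selectivity: 2ξ₁ / (1ξ₂) = 2.06 → ξ₁ = 1.03 ξ₂.
Substitute: (2·1.03 + 1) ξ₂ = 177.3 → ξ₂ = 57.95 kmol, ξ₁ = 59.69 kmol.
Outlet amounts (n = n₀ + Σ ν·ξ):
  V: 440 − 2(59.69) − 1(57.95) = 262.7
  P: 0 + 2(59.69) = 119.4
  U: 0 + 1(57.95) = 57.95
Total out = 440 kmol; y_U = 57.95 / 440 = 0.1317.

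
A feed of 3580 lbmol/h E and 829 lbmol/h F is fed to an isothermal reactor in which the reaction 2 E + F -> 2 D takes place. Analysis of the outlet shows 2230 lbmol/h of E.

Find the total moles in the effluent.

For E: n = n₀ − 2ξ → 2230 = 3580 − 2ξ, giving ξ = 675 lbmol/h.
Outlet amounts (n = n₀ + ν ξ):
  E: 3580 − 2(675) = 2230
  F: 829 − 1(675) = 154
  D: 0 + 2(675) = 1350
Total out = 2230 + 154 + 1350 = 3734 lbmol/h.

3730 lbmol/h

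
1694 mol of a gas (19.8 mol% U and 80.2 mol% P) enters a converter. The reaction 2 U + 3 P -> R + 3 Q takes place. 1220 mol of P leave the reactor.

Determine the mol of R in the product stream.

For P: n = n₀ − 3ξ → 1220 = 1359 − 3ξ, giving ξ = 46.2 mol.
Outlet amounts (n = n₀ + ν ξ):
  U: 335.4 − 2(46.2) = 243
  P: 1359 − 3(46.2) = 1220
  R: 0 + 1(46.2) = 46.2
  Q: 0 + 3(46.2) = 138.6

46.2 mol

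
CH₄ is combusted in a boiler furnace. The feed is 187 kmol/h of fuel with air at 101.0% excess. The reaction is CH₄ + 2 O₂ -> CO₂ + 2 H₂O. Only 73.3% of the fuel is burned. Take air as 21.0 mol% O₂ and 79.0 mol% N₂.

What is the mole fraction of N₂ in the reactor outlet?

Stoichiometric O₂ = 2 × 187 = 374 kmol/h; O₂ fed = 374 × 2.010 = 751.7 kmol/h.
N₂ fed = 751.7 × 79/21 = 2828 kmol/h.
Fuel reacted = 0.733 × 187 → ξ = 137.1 kmol/h.
Outlet (n = n₀ + ν ξ):
  CH₄: 187 − 1(137.1) = 49.93
  O₂: 751.7 − 2(137.1) = 477.6
  N₂: 2828 (inert)
  CO₂: 0 + 1(137.1) = 137.1
  H₂O: 0 + 2(137.1) = 274.1
Total out = 3767 kmol/h; y_N₂ = 2828 / 3767 = 0.7508.

0.751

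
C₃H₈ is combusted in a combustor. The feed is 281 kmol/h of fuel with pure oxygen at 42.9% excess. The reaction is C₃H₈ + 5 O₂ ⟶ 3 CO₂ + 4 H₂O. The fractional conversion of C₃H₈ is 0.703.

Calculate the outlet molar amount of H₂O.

Stoichiometric O₂ = 5 × 281 = 1405 kmol/h; O₂ fed = 1405 × 1.429 = 2008 kmol/h.
Fuel reacted = 0.703 × 281 → ξ = 197.5 kmol/h.
Outlet (n = n₀ + ν ξ):
  C₃H₈: 281 − 1(197.5) = 83.46
  O₂: 2008 − 5(197.5) = 1020
  CO₂: 0 + 3(197.5) = 592.6
  H₂O: 0 + 4(197.5) = 790.2

790 kmol/h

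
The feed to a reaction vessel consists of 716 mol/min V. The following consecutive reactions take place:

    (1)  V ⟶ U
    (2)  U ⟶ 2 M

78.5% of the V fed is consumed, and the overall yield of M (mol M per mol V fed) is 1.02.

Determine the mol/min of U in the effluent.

Conversion of V: V consumed = 1ξ₁ = 0.785 × 716 → ξ₁ = 562.1 mol/min.
Yield of M: 2ξ₂ / 716 = 1.02 → ξ₂ = 365.2 mol/min.
Outlet amounts (n = n₀ + Σ ν·ξ):
  V: 716 − 1(562.1) = 153.9
  U: 0 + 1(562.1) − 1(365.2) = 196.9
  M: 0 + 2(365.2) = 730.3

197 mol/min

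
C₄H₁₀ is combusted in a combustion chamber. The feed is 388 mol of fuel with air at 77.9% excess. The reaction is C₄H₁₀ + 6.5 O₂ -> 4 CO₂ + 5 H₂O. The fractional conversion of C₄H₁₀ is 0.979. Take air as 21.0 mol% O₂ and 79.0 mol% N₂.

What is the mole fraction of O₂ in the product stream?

Stoichiometric O₂ = 6.5 × 388 = 2522 mol; O₂ fed = 2522 × 1.779 = 4487 mol.
N₂ fed = 4487 × 79/21 = 16880 mol.
Fuel reacted = 0.979 × 388 → ξ = 379.9 mol.
Outlet (n = n₀ + ν ξ):
  C₄H₁₀: 388 − 1(379.9) = 8.148
  O₂: 4487 − 6.5(379.9) = 2018
  N₂: 16880 (inert)
  CO₂: 0 + 4(379.9) = 1519
  H₂O: 0 + 5(379.9) = 1899
Total out = 22320 mol; y_O₂ = 2018 / 22320 = 0.09038.

0.0904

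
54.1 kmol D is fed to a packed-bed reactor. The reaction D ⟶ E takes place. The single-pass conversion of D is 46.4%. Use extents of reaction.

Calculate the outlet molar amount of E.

25.1 kmol

D reacted = 0.464 × 54.1 = 25.1 kmol; ν_D = −1, so ξ = 25.1/1 = 25.1 kmol.
Outlet amounts (n = n₀ + ν ξ):
  D: 54.1 − 1(25.1) = 29
  E: 0 + 1(25.1) = 25.1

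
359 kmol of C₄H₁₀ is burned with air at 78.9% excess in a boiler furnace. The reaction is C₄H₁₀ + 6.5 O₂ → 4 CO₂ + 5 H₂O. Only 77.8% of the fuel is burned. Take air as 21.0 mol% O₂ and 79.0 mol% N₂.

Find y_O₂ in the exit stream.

0.114

Stoichiometric O₂ = 6.5 × 359 = 2334 kmol; O₂ fed = 2334 × 1.789 = 4175 kmol.
N₂ fed = 4175 × 79/21 = 15700 kmol.
Fuel reacted = 0.778 × 359 → ξ = 279.3 kmol.
Outlet (n = n₀ + ν ξ):
  C₄H₁₀: 359 − 1(279.3) = 79.7
  O₂: 4175 − 6.5(279.3) = 2359
  N₂: 15700 (inert)
  CO₂: 0 + 4(279.3) = 1117
  H₂O: 0 + 5(279.3) = 1397
Total out = 20660 kmol; y_O₂ = 2359 / 20660 = 0.1142.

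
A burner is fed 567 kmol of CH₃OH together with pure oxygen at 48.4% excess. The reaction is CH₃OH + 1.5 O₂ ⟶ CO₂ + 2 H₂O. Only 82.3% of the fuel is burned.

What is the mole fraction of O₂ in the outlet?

Stoichiometric O₂ = 1.5 × 567 = 850.5 kmol; O₂ fed = 850.5 × 1.484 = 1262 kmol.
Fuel reacted = 0.823 × 567 → ξ = 466.6 kmol.
Outlet (n = n₀ + ν ξ):
  CH₃OH: 567 − 1(466.6) = 100.4
  O₂: 1262 − 1.5(466.6) = 562.2
  CO₂: 0 + 1(466.6) = 466.6
  H₂O: 0 + 2(466.6) = 933.3
Total out = 2062 kmol; y_O₂ = 562.2 / 2062 = 0.2726.

0.273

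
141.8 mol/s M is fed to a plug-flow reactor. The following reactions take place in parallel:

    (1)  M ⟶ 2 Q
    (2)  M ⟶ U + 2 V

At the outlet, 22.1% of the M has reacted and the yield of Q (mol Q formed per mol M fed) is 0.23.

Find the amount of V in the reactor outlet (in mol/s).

Yield of Q: 2ξ₁ / 141.8 = 0.23 → ξ₁ = 16.31 mol/s.
Conversion of M: 1ξ₁ + 1ξ₂ = 0.221 × 141.8 = 31.34 → ξ₂ = 15.03 mol/s.
Outlet amounts (n = n₀ + Σ ν·ξ):
  M: 141.8 − 1(16.31) − 1(15.03) = 110.5
  Q: 0 + 2(16.31) = 32.61
  U: 0 + 1(15.03) = 15.03
  V: 0 + 2(15.03) = 30.06

30.1 mol/s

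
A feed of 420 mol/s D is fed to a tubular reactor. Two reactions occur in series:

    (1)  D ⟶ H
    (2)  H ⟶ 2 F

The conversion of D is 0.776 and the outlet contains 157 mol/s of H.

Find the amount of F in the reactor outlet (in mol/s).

338 mol/s

Conversion of D: D consumed = 1ξ₁ = 0.776 × 420 → ξ₁ = 325.9 mol/s.
H balance: n_H = 0 + 1ξ₁ − 1ξ₂ = 157 → ξ₂ = (1·325.9 − 157)/1 = 168.9 mol/s.
Outlet amounts (n = n₀ + Σ ν·ξ):
  D: 420 − 1(325.9) = 94.08
  H: 0 + 1(325.9) − 1(168.9) = 157
  F: 0 + 2(168.9) = 337.8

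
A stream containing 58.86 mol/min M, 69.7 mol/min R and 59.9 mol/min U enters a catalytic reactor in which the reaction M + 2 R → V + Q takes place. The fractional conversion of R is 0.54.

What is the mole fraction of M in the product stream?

0.236

R reacted = 0.54 × 69.7 = 37.64 mol/min; ν_R = −2, so ξ = 37.64/2 = 18.82 mol/min.
Outlet amounts (n = n₀ + ν ξ):
  M: 58.86 − 1(18.82) = 40.04
  R: 69.7 − 2(18.82) = 32.06
  V: 0 + 1(18.82) = 18.82
  Q: 0 + 1(18.82) = 18.82
  U: 59.9 (inert)
Total out = 169.6 mol/min; y_M = 40.04 / 169.6 = 0.236.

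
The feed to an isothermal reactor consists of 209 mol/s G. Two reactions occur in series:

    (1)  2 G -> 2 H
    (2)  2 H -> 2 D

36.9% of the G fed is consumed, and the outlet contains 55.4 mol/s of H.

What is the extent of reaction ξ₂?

Conversion of G: G consumed = 2ξ₁ = 0.369 × 209 → ξ₁ = 38.56 mol/s.
H balance: n_H = 0 + 2ξ₁ − 2ξ₂ = 55.4 → ξ₂ = (2·38.56 − 55.4)/2 = 10.86 mol/s.
Outlet amounts (n = n₀ + Σ ν·ξ):
  G: 209 − 2(38.56) = 131.9
  H: 0 + 2(38.56) − 2(10.86) = 55.4
  D: 0 + 2(10.86) = 21.72

ξ₂ = 10.9 mol/s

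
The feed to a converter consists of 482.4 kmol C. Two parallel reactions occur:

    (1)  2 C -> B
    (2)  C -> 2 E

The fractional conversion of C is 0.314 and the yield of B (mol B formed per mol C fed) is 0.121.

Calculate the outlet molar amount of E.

69.5 kmol

Yield of B: 1ξ₁ / 482.4 = 0.121 → ξ₁ = 58.37 kmol.
Conversion of C: 2ξ₁ + 1ξ₂ = 0.314 × 482.4 = 151.5 → ξ₂ = 34.73 kmol.
Outlet amounts (n = n₀ + Σ ν·ξ):
  C: 482.4 − 2(58.37) − 1(34.73) = 330.9
  B: 0 + 1(58.37) = 58.37
  E: 0 + 2(34.73) = 69.47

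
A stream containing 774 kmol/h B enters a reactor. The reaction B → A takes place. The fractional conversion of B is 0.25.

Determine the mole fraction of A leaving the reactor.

0.25

B reacted = 0.25 × 774 = 193.5 kmol/h; ν_B = −1, so ξ = 193.5/1 = 193.5 kmol/h.
Outlet amounts (n = n₀ + ν ξ):
  B: 774 − 1(193.5) = 580.5
  A: 0 + 1(193.5) = 193.5
Total out = 774 kmol/h; y_A = 193.5 / 774 = 0.25.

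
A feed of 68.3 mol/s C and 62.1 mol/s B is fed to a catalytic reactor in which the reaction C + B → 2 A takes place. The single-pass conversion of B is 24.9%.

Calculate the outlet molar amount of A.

30.9 mol/s

B reacted = 0.249 × 62.1 = 15.46 mol/s; ν_B = −1, so ξ = 15.46/1 = 15.46 mol/s.
Outlet amounts (n = n₀ + ν ξ):
  C: 68.3 − 1(15.46) = 52.84
  B: 62.1 − 1(15.46) = 46.64
  A: 0 + 2(15.46) = 30.93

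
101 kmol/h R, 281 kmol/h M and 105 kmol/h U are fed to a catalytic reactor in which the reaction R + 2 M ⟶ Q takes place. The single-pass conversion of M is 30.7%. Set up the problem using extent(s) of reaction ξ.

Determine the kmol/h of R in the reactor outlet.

57.9 kmol/h

M reacted = 0.307 × 281 = 86.27 kmol/h; ν_M = −2, so ξ = 86.27/2 = 43.13 kmol/h.
Outlet amounts (n = n₀ + ν ξ):
  R: 101 − 1(43.13) = 57.87
  M: 281 − 2(43.13) = 194.7
  Q: 0 + 1(43.13) = 43.13
  U: 105 (inert)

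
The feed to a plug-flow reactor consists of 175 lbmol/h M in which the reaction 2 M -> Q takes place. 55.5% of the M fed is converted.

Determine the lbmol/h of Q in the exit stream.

M reacted = 0.555 × 175 = 97.13 lbmol/h; ν_M = −2, so ξ = 97.13/2 = 48.56 lbmol/h.
Outlet amounts (n = n₀ + ν ξ):
  M: 175 − 2(48.56) = 77.87
  Q: 0 + 1(48.56) = 48.56

48.6 lbmol/h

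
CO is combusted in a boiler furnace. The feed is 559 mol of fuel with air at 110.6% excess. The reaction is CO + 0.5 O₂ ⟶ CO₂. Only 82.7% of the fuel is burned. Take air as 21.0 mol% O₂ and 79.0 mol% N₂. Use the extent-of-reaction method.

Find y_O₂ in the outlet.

Stoichiometric O₂ = 0.5 × 559 = 279.5 mol; O₂ fed = 279.5 × 2.106 = 588.6 mol.
N₂ fed = 588.6 × 79/21 = 2214 mol.
Fuel reacted = 0.827 × 559 → ξ = 462.3 mol.
Outlet (n = n₀ + ν ξ):
  CO: 559 − 1(462.3) = 96.71
  O₂: 588.6 − 0.5(462.3) = 357.5
  N₂: 2214 (inert)
  CO₂: 0 + 1(462.3) = 462.3
Total out = 3131 mol; y_O₂ = 357.5 / 3131 = 0.1142.

0.114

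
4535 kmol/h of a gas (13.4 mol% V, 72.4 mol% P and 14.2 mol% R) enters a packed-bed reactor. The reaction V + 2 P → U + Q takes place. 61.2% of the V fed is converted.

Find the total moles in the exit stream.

V reacted = 0.612 × 607.7 = 371.9 kmol/h; ν_V = −1, so ξ = 371.9/1 = 371.9 kmol/h.
Outlet amounts (n = n₀ + ν ξ):
  V: 607.7 − 1(371.9) = 235.8
  P: 3283 − 2(371.9) = 2540
  U: 0 + 1(371.9) = 371.9
  Q: 0 + 1(371.9) = 371.9
  R: 644 (inert)
Total out = 235.8 + 2540 + 371.9 + 371.9 + 644 = 4163 kmol/h.

4160 kmol/h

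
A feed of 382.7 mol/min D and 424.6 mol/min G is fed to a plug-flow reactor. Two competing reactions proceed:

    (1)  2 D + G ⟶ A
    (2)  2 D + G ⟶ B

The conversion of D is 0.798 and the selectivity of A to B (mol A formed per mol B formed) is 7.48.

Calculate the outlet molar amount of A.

Conversion of D: D consumed = 0.798 × 382.7 = 305.4 mol/min = 2ξ₁ + 2ξ₂.
Selectivity: 1ξ₁ / (1ξ₂) = 7.48 → ξ₁ = 7.48 ξ₂.
Substitute: (2·7.48 + 2) ξ₂ = 305.4 → ξ₂ = 18.01 mol/min, ξ₁ = 134.7 mol/min.
Outlet amounts (n = n₀ + Σ ν·ξ):
  D: 382.7 − 2(134.7) − 2(18.01) = 77.31
  G: 424.6 − 1(134.7) − 1(18.01) = 271.9
  A: 0 + 1(134.7) = 134.7
  B: 0 + 1(18.01) = 18.01

135 mol/min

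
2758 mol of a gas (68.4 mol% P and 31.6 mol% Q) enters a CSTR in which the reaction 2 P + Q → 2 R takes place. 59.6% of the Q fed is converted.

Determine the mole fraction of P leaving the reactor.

Q reacted = 0.596 × 871.5 = 519.4 mol; ν_Q = −1, so ξ = 519.4/1 = 519.4 mol.
Outlet amounts (n = n₀ + ν ξ):
  P: 1886 − 2(519.4) = 847.6
  Q: 871.5 − 1(519.4) = 352.1
  R: 0 + 2(519.4) = 1039
Total out = 2239 mol; y_P = 847.6 / 2239 = 0.3786.

0.379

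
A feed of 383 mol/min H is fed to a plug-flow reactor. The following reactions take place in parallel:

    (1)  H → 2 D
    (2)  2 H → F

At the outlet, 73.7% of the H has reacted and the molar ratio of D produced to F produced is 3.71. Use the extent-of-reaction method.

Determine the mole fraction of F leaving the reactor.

0.164

Conversion of H: H consumed = 0.737 × 383 = 282.3 mol/min = 1ξ₁ + 2ξ₂.
Selectivity: 2ξ₁ / (1ξ₂) = 3.71 → ξ₁ = 1.855 ξ₂.
Substitute: (1·1.855 + 2) ξ₂ = 282.3 → ξ₂ = 73.22 mol/min, ξ₁ = 135.8 mol/min.
Outlet amounts (n = n₀ + Σ ν·ξ):
  H: 383 − 1(135.8) − 2(73.22) = 100.7
  D: 0 + 2(135.8) = 271.7
  F: 0 + 1(73.22) = 73.22
Total out = 445.6 mol/min; y_F = 73.22 / 445.6 = 0.1643.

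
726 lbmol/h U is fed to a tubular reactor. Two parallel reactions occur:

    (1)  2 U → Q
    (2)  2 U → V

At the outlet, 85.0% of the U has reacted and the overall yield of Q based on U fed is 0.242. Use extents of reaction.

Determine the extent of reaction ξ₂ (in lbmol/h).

ξ₂ = 133 lbmol/h

Yield of Q: 1ξ₁ / 726 = 0.242 → ξ₁ = 175.7 lbmol/h.
Conversion of U: 2ξ₁ + 2ξ₂ = 0.85 × 726 = 617.1 → ξ₂ = 132.9 lbmol/h.
Outlet amounts (n = n₀ + Σ ν·ξ):
  U: 726 − 2(175.7) − 2(132.9) = 108.9
  Q: 0 + 1(175.7) = 175.7
  V: 0 + 1(132.9) = 132.9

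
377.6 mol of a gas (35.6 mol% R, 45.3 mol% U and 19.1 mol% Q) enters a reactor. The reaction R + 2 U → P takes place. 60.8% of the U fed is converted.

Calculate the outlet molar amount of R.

82.4 mol

U reacted = 0.608 × 171.1 = 104 mol; ν_U = −2, so ξ = 104/2 = 52 mol.
Outlet amounts (n = n₀ + ν ξ):
  R: 134.4 − 1(52) = 82.43
  U: 171.1 − 2(52) = 67.05
  P: 0 + 1(52) = 52
  Q: 72.12 (inert)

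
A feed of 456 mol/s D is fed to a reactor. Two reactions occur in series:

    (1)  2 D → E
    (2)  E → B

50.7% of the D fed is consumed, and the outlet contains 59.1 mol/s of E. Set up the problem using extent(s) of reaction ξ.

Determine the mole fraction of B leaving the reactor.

0.166

Conversion of D: D consumed = 2ξ₁ = 0.507 × 456 → ξ₁ = 115.6 mol/s.
E balance: n_E = 0 + 1ξ₁ − 1ξ₂ = 59.1 → ξ₂ = (1·115.6 − 59.1)/1 = 56.5 mol/s.
Outlet amounts (n = n₀ + Σ ν·ξ):
  D: 456 − 2(115.6) = 224.8
  E: 0 + 1(115.6) − 1(56.5) = 59.1
  B: 0 + 1(56.5) = 56.5
Total out = 340.4 mol/s; y_B = 56.5 / 340.4 = 0.166.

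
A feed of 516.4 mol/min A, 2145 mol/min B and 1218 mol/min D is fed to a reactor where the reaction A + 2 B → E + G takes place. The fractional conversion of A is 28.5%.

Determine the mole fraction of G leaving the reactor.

A reacted = 0.285 × 516.4 = 147.2 mol/min; ν_A = −1, so ξ = 147.2/1 = 147.2 mol/min.
Outlet amounts (n = n₀ + ν ξ):
  A: 516.4 − 1(147.2) = 369.2
  B: 2145 − 2(147.2) = 1851
  E: 0 + 1(147.2) = 147.2
  G: 0 + 1(147.2) = 147.2
  D: 1218 (inert)
Total out = 3732 mol/min; y_G = 147.2 / 3732 = 0.03943.

0.0394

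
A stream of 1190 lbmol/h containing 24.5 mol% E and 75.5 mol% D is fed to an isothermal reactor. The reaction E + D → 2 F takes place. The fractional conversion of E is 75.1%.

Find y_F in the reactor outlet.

E reacted = 0.751 × 291.6 = 219 lbmol/h; ν_E = −1, so ξ = 219/1 = 219 lbmol/h.
Outlet amounts (n = n₀ + ν ξ):
  E: 291.6 − 1(219) = 72.6
  D: 898.5 − 1(219) = 679.5
  F: 0 + 2(219) = 437.9
Total out = 1190 lbmol/h; y_F = 437.9 / 1190 = 0.368.

0.368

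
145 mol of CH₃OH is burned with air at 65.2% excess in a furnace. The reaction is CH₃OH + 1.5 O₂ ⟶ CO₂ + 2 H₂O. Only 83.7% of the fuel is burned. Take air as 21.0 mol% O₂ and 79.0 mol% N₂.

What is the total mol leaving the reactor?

1920 mol

Stoichiometric O₂ = 1.5 × 145 = 217.5 mol; O₂ fed = 217.5 × 1.652 = 359.3 mol.
N₂ fed = 359.3 × 79/21 = 1352 mol.
Fuel reacted = 0.837 × 145 → ξ = 121.4 mol.
Outlet (n = n₀ + ν ξ):
  CH₃OH: 145 − 1(121.4) = 23.64
  O₂: 359.3 − 1.5(121.4) = 177.3
  N₂: 1352 (inert)
  CO₂: 0 + 1(121.4) = 121.4
  H₂O: 0 + 2(121.4) = 242.7
Total out = 23.64 + 177.3 + 1352 + 121.4 + 242.7 = 1917 mol.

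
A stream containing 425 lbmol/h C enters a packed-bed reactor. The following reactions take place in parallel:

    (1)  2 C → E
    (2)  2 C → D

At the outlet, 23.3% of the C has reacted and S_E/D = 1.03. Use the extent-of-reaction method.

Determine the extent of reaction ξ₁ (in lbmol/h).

Conversion of C: C consumed = 0.233 × 425 = 99.03 lbmol/h = 2ξ₁ + 2ξ₂.
Selectivity: 1ξ₁ / (1ξ₂) = 1.03 → ξ₁ = 1.03 ξ₂.
Substitute: (2·1.03 + 2) ξ₂ = 99.03 → ξ₂ = 24.39 lbmol/h, ξ₁ = 25.12 lbmol/h.
Outlet amounts (n = n₀ + Σ ν·ξ):
  C: 425 − 2(25.12) − 2(24.39) = 326
  E: 0 + 1(25.12) = 25.12
  D: 0 + 1(24.39) = 24.39

ξ₁ = 25.1 lbmol/h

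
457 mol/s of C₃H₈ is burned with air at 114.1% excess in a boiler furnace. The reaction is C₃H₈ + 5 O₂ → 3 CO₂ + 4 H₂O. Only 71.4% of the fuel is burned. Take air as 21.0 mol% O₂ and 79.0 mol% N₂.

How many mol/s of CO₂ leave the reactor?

Stoichiometric O₂ = 5 × 457 = 2285 mol/s; O₂ fed = 2285 × 2.141 = 4892 mol/s.
N₂ fed = 4892 × 79/21 = 18400 mol/s.
Fuel reacted = 0.714 × 457 → ξ = 326.3 mol/s.
Outlet (n = n₀ + ν ξ):
  C₃H₈: 457 − 1(326.3) = 130.7
  O₂: 4892 − 5(326.3) = 3261
  N₂: 18400 (inert)
  CO₂: 0 + 3(326.3) = 978.9
  H₂O: 0 + 4(326.3) = 1305

979 mol/s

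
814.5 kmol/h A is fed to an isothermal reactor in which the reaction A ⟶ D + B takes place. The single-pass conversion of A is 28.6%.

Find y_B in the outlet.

0.222

A reacted = 0.286 × 814.5 = 232.9 kmol/h; ν_A = −1, so ξ = 232.9/1 = 232.9 kmol/h.
Outlet amounts (n = n₀ + ν ξ):
  A: 814.5 − 1(232.9) = 581.6
  D: 0 + 1(232.9) = 232.9
  B: 0 + 1(232.9) = 232.9
Total out = 1047 kmol/h; y_B = 232.9 / 1047 = 0.2224.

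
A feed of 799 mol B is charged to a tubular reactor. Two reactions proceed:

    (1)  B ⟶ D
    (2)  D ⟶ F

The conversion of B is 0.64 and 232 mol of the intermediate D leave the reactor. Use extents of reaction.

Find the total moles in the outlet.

Conversion of B: B consumed = 1ξ₁ = 0.64 × 799 → ξ₁ = 511.4 mol.
D balance: n_D = 0 + 1ξ₁ − 1ξ₂ = 232 → ξ₂ = (1·511.4 − 232)/1 = 279.4 mol.
Outlet amounts (n = n₀ + Σ ν·ξ):
  B: 799 − 1(511.4) = 287.6
  D: 0 + 1(511.4) − 1(279.4) = 232
  F: 0 + 1(279.4) = 279.4
Total out = 287.6 + 232 + 279.4 = 799 mol.

799 mol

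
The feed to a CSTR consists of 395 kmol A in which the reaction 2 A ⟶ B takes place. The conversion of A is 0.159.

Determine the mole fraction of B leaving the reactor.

A reacted = 0.159 × 395 = 62.8 kmol; ν_A = −2, so ξ = 62.8/2 = 31.4 kmol.
Outlet amounts (n = n₀ + ν ξ):
  A: 395 − 2(31.4) = 332.2
  B: 0 + 1(31.4) = 31.4
Total out = 363.6 kmol; y_B = 31.4 / 363.6 = 0.08637.

0.0864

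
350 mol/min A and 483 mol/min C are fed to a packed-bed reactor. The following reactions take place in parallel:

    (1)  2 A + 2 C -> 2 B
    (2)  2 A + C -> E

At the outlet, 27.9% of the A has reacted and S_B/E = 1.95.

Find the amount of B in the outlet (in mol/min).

48.2 mol/min

Conversion of A: A consumed = 0.279 × 350 = 97.65 mol/min = 2ξ₁ + 2ξ₂.
Selectivity: 2ξ₁ / (1ξ₂) = 1.95 → ξ₁ = 0.975 ξ₂.
Substitute: (2·0.975 + 2) ξ₂ = 97.65 → ξ₂ = 24.72 mol/min, ξ₁ = 24.1 mol/min.
Outlet amounts (n = n₀ + Σ ν·ξ):
  A: 350 − 2(24.1) − 2(24.72) = 252.3
  C: 483 − 2(24.1) − 1(24.72) = 410.1
  B: 0 + 2(24.1) = 48.21
  E: 0 + 1(24.72) = 24.72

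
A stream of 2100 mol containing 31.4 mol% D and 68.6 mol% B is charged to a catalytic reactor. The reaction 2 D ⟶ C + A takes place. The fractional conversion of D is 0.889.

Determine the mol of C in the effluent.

293 mol

D reacted = 0.889 × 659.4 = 586.2 mol; ν_D = −2, so ξ = 586.2/2 = 293.1 mol.
Outlet amounts (n = n₀ + ν ξ):
  D: 659.4 − 2(293.1) = 73.19
  C: 0 + 1(293.1) = 293.1
  A: 0 + 1(293.1) = 293.1
  B: 1441 (inert)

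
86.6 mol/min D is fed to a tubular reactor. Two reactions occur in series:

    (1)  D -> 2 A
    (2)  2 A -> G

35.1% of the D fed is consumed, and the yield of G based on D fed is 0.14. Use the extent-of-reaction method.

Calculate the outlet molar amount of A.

36.5 mol/min

Conversion of D: D consumed = 1ξ₁ = 0.351 × 86.6 → ξ₁ = 30.4 mol/min.
Yield of G: 1ξ₂ / 86.6 = 0.14 → ξ₂ = 12.12 mol/min.
Outlet amounts (n = n₀ + Σ ν·ξ):
  D: 86.6 − 1(30.4) = 56.2
  A: 0 + 2(30.4) − 2(12.12) = 36.55
  G: 0 + 1(12.12) = 12.12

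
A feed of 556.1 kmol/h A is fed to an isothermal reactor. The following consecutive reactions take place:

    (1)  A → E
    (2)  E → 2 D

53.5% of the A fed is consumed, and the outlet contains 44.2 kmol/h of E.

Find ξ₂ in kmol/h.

Conversion of A: A consumed = 1ξ₁ = 0.535 × 556.1 → ξ₁ = 297.5 kmol/h.
E balance: n_E = 0 + 1ξ₁ − 1ξ₂ = 44.2 → ξ₂ = (1·297.5 − 44.2)/1 = 253.3 kmol/h.
Outlet amounts (n = n₀ + Σ ν·ξ):
  A: 556.1 − 1(297.5) = 258.6
  E: 0 + 1(297.5) − 1(253.3) = 44.2
  D: 0 + 2(253.3) = 506.6

ξ₂ = 253 kmol/h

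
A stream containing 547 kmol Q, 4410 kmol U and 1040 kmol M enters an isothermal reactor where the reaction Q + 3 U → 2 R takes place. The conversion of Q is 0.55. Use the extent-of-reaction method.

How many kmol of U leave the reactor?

3510 kmol

Q reacted = 0.55 × 547 = 300.9 kmol; ν_Q = −1, so ξ = 300.9/1 = 300.9 kmol.
Outlet amounts (n = n₀ + ν ξ):
  Q: 547 − 1(300.9) = 246.1
  U: 4410 − 3(300.9) = 3507
  R: 0 + 2(300.9) = 601.7
  M: 1040 (inert)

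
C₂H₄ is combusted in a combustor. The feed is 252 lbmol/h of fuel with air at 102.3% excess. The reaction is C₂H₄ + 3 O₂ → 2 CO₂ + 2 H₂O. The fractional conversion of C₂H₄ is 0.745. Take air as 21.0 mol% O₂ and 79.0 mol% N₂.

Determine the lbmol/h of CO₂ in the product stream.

375 lbmol/h

Stoichiometric O₂ = 3 × 252 = 756 lbmol/h; O₂ fed = 756 × 2.023 = 1529 lbmol/h.
N₂ fed = 1529 × 79/21 = 5753 lbmol/h.
Fuel reacted = 0.745 × 252 → ξ = 187.7 lbmol/h.
Outlet (n = n₀ + ν ξ):
  C₂H₄: 252 − 1(187.7) = 64.26
  O₂: 1529 − 3(187.7) = 966.2
  N₂: 5753 (inert)
  CO₂: 0 + 2(187.7) = 375.5
  H₂O: 0 + 2(187.7) = 375.5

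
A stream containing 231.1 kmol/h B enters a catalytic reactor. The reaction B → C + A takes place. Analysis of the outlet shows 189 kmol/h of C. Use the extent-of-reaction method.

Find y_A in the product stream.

0.45

For C: n = n₀ + 1ξ → 189 = 0 + 1ξ, giving ξ = 189 kmol/h.
Outlet amounts (n = n₀ + ν ξ):
  B: 231.1 − 1(189) = 42.1
  C: 0 + 1(189) = 189
  A: 0 + 1(189) = 189
Total out = 420.1 kmol/h; y_A = 189 / 420.1 = 0.4499.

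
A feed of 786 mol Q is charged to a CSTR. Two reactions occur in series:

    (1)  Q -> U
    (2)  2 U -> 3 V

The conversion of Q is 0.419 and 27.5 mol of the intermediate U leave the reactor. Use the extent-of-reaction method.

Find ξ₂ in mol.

Conversion of Q: Q consumed = 1ξ₁ = 0.419 × 786 → ξ₁ = 329.3 mol.
U balance: n_U = 0 + 1ξ₁ − 2ξ₂ = 27.5 → ξ₂ = (1·329.3 − 27.5)/2 = 150.9 mol.
Outlet amounts (n = n₀ + Σ ν·ξ):
  Q: 786 − 1(329.3) = 456.7
  U: 0 + 1(329.3) − 2(150.9) = 27.5
  V: 0 + 3(150.9) = 452.8

ξ₂ = 151 mol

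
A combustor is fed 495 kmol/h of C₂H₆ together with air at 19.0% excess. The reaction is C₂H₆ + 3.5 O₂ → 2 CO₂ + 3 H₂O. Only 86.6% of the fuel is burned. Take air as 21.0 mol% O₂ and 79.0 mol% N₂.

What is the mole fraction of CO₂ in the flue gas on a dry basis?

Stoichiometric O₂ = 3.5 × 495 = 1732 kmol/h; O₂ fed = 1732 × 1.190 = 2062 kmol/h.
N₂ fed = 2062 × 79/21 = 7756 kmol/h.
Fuel reacted = 0.866 × 495 → ξ = 428.7 kmol/h.
Outlet (n = n₀ + ν ξ):
  C₂H₆: 495 − 1(428.7) = 66.33
  O₂: 2062 − 3.5(428.7) = 561.3
  N₂: 7756 (inert)
  CO₂: 0 + 2(428.7) = 857.3
  H₂O: 0 + 3(428.7) = 1286
Dry total = 9241 kmol/h; y_CO₂ (dry) = 857.3 / 9241 = 0.09278.

0.0928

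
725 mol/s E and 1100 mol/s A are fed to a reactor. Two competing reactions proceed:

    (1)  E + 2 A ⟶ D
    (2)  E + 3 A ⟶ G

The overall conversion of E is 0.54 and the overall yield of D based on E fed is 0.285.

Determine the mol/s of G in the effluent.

Yield of D: 1ξ₁ / 725 = 0.285 → ξ₁ = 206.6 mol/s.
Conversion of E: 1ξ₁ + 1ξ₂ = 0.54 × 725 = 391.5 → ξ₂ = 184.9 mol/s.
Outlet amounts (n = n₀ + Σ ν·ξ):
  E: 725 − 1(206.6) − 1(184.9) = 333.5
  A: 1100 − 2(206.6) − 3(184.9) = 132.1
  D: 0 + 1(206.6) = 206.6
  G: 0 + 1(184.9) = 184.9

185 mol/s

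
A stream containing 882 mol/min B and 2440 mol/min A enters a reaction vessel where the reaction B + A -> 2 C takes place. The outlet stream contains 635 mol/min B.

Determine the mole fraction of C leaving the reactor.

0.149

For B: n = n₀ − 1ξ → 635 = 882 − 1ξ, giving ξ = 247 mol/min.
Outlet amounts (n = n₀ + ν ξ):
  B: 882 − 1(247) = 635
  A: 2440 − 1(247) = 2193
  C: 0 + 2(247) = 494
Total out = 3322 mol/min; y_C = 494 / 3322 = 0.1487.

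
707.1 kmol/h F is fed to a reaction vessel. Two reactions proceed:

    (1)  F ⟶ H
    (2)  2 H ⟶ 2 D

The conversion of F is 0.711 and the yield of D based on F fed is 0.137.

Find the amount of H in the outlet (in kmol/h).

Conversion of F: F consumed = 1ξ₁ = 0.711 × 707.1 → ξ₁ = 502.7 kmol/h.
Yield of D: 2ξ₂ / 707.1 = 0.137 → ξ₂ = 48.44 kmol/h.
Outlet amounts (n = n₀ + Σ ν·ξ):
  F: 707.1 − 1(502.7) = 204.4
  H: 0 + 1(502.7) − 2(48.44) = 405.9
  D: 0 + 2(48.44) = 96.87

406 kmol/h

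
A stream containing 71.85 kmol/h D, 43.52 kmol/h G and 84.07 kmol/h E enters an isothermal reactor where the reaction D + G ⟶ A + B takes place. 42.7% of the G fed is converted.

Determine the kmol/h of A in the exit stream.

18.6 kmol/h

G reacted = 0.427 × 43.52 = 18.58 kmol/h; ν_G = −1, so ξ = 18.58/1 = 18.58 kmol/h.
Outlet amounts (n = n₀ + ν ξ):
  D: 71.85 − 1(18.58) = 53.27
  G: 43.52 − 1(18.58) = 24.94
  A: 0 + 1(18.58) = 18.58
  B: 0 + 1(18.58) = 18.58
  E: 84.07 (inert)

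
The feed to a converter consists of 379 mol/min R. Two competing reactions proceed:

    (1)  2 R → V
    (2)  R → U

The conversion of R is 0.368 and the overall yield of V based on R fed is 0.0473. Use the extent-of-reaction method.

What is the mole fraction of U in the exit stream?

Yield of V: 1ξ₁ / 379 = 0.0473 → ξ₁ = 17.93 mol/min.
Conversion of R: 2ξ₁ + 1ξ₂ = 0.368 × 379 = 139.5 → ξ₂ = 103.6 mol/min.
Outlet amounts (n = n₀ + Σ ν·ξ):
  R: 379 − 2(17.93) − 1(103.6) = 239.5
  V: 0 + 1(17.93) = 17.93
  U: 0 + 1(103.6) = 103.6
Total out = 361.1 mol/min; y_U = 103.6 / 361.1 = 0.287.

0.287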